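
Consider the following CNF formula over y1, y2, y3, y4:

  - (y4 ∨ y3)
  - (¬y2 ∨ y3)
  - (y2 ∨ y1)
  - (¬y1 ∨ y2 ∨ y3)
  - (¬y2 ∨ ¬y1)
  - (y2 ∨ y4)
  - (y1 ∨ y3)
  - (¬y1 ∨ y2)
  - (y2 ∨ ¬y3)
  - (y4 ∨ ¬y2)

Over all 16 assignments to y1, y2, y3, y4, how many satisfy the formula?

1

The models are:
  y1=F y2=T y3=T y4=T
Count: 1.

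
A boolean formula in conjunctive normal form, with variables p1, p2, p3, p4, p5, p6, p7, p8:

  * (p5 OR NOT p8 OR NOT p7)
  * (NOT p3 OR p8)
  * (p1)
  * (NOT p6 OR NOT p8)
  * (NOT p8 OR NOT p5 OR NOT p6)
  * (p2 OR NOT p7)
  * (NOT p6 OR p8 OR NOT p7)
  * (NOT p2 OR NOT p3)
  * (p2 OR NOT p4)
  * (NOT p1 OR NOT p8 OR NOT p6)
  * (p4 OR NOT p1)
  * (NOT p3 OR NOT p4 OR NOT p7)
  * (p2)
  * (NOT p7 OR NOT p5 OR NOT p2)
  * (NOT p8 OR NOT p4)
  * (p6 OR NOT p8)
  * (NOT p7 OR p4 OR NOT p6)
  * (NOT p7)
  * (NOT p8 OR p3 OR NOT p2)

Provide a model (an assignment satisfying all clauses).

p1=True, p2=True, p3=False, p4=True, p5=True, p6=True, p7=False, p8=False

Check each clause:
  1. (p5 OR NOT p7 OR NOT p8) — NOT p8 is true.
  2. (p8 OR NOT p3) — NOT p3 is true.
  3. (p1) — p1 is true.
  4. (NOT p8 OR NOT p6) — NOT p8 is true.
  5. (NOT p8 OR NOT p5 OR NOT p6) — NOT p8 is true.
  6. (NOT p7 OR p2) — NOT p7 is true.
  7. (p8 OR NOT p7 OR NOT p6) — NOT p7 is true.
  8. (NOT p2 OR NOT p3) — NOT p3 is true.
  9. (p2 OR NOT p4) — p2 is true.
  10. (NOT p8 OR NOT p1 OR NOT p6) — NOT p8 is true.
  11. (p4 OR NOT p1) — p4 is true.
  12. (NOT p3 OR NOT p4 OR NOT p7) — NOT p7 is true.
  13. (p2) — p2 is true.
  14. (NOT p5 OR NOT p7 OR NOT p2) — NOT p7 is true.
  15. (NOT p4 OR NOT p8) — NOT p8 is true.
  16. (p6 OR NOT p8) — NOT p8 is true.
  17. (NOT p7 OR NOT p6 OR p4) — NOT p7 is true.
  18. (NOT p7) — NOT p7 is true.
  19. (NOT p8 OR NOT p2 OR p3) — NOT p8 is true.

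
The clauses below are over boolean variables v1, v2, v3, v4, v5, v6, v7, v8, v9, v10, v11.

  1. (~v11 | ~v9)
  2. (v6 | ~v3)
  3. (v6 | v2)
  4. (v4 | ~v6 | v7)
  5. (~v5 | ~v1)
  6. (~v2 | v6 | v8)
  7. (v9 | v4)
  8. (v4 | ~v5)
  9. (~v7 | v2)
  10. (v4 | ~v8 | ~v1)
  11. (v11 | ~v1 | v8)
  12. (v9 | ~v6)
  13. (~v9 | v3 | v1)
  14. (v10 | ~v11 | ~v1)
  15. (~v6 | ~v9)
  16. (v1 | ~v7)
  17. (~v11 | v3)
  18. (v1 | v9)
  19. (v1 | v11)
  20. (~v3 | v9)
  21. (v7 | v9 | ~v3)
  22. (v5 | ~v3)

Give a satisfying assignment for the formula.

v1=1, v2=1, v3=0, v4=1, v5=0, v6=0, v7=0, v8=1, v9=0, v10=0, v11=0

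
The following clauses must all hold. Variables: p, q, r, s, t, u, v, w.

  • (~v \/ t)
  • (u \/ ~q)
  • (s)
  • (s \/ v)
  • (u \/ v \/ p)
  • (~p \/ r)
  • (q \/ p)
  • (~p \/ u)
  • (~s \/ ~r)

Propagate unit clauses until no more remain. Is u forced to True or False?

True

(s) is a unit clause: s = True.
In (~r \/ ~s), ~s is now false; ~r must hold, so r = False.
In (r \/ ~p), r is now false; ~p must hold, so p = False.
From (q \/ p) and p = False: q = True.
From (~q \/ u) and q = True: u = True.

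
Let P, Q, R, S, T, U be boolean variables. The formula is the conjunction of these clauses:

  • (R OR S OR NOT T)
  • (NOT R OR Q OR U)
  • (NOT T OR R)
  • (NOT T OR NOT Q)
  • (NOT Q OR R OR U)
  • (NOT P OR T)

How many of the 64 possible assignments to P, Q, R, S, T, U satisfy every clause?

Split on R, then T.
  R=T, T=T: remaining (P,Q,S,U) ∈ {(F,F,F,T); (F,F,T,T); (T,F,F,T); (T,F,T,T)} — 4.
  R=T, T=F: S free; 3 ways for (P,Q,U) × 2^1 = 6.
  R=F, T=T: a clause becomes empty — 0.
  R=F, T=F: S free; 3 ways for (P,Q,U) × 2^1 = 6.
Total: 4 + 6 + 0 + 6 = 16.

16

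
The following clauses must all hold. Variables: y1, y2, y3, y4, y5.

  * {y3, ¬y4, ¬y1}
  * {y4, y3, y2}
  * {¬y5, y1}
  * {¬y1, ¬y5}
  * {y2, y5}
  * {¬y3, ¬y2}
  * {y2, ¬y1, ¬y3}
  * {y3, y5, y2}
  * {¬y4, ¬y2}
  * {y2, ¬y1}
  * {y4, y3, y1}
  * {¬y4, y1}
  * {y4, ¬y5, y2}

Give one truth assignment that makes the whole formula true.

y1=T, y2=T, y3=F, y4=F, y5=F

Try y1 = True.
  then y5 is forced to False.
  then y2 is forced to True.
  then y3 is forced to False.
  then y4 is forced to False.
Check each clause:
  1. {¬y4, ¬y1, y3} — ¬y4 is true.
  2. {y3, y2, y4} — y2 is true.
  3. {¬y5, y1} — y1 is true.
  4. {¬y1, ¬y5} — ¬y5 is true.
  5. {y5, y2} — y2 is true.
  6. {¬y2, ¬y3} — ¬y3 is true.
  7. {¬y3, y2, ¬y1} — y2 is true.
  8. {y2, y5, y3} — y2 is true.
  9. {¬y2, ¬y4} — ¬y4 is true.
  10. {y2, ¬y1} — y2 is true.
  11. {y1, y4, y3} — y1 is true.
  12. {¬y4, y1} — y1 is true.
  13. {y2, y4, ¬y5} — y2 is true.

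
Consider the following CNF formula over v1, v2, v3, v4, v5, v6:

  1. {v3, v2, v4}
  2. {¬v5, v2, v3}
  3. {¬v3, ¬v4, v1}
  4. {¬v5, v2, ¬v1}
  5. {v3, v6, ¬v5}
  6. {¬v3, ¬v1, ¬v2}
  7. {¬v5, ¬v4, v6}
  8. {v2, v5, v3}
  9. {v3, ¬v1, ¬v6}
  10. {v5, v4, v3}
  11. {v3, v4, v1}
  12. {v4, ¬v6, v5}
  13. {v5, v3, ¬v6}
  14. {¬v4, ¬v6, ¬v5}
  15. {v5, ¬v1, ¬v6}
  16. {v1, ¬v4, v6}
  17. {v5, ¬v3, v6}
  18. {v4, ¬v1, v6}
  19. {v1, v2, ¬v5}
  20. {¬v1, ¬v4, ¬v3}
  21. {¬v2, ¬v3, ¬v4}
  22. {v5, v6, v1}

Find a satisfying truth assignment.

Branch on v1: take v1 = False.
Set v2 = True and propagate.
Branch on v3: take v3 = True.
  then v4 is forced to False.
The remaining clauses are satisfied by v5 = True, v6 = False.
Check each clause:
  1. {v3, v2, v4} — v2 is true.
  2. {¬v5, v2, v3} — v2 is true.
  3. {v1, ¬v3, ¬v4} — ¬v4 is true.
  4. {¬v5, ¬v1, v2} — v2 is true.
  5. {v3, ¬v5, v6} — v3 is true.
  6. {¬v3, ¬v2, ¬v1} — ¬v1 is true.
  7. {v6, ¬v5, ¬v4} — ¬v4 is true.
  8. {v3, v2, v5} — v2 is true.
  9. {¬v1, v3, ¬v6} — ¬v6 is true.
  10. {v3, v5, v4} — v3 is true.
  11. {v1, v3, v4} — v3 is true.
  12. {v4, v5, ¬v6} — ¬v6 is true.
  13. {v3, v5, ¬v6} — ¬v6 is true.
  14. {¬v5, ¬v6, ¬v4} — ¬v6 is true.
  15. {¬v1, v5, ¬v6} — ¬v6 is true.
  16. {¬v4, v6, v1} — ¬v4 is true.
  17. {v6, v5, ¬v3} — v5 is true.
  18. {v4, ¬v1, v6} — ¬v1 is true.
  19. {v1, v2, ¬v5} — v2 is true.
  20. {¬v3, ¬v1, ¬v4} — ¬v4 is true.
  21. {¬v3, ¬v2, ¬v4} — ¬v4 is true.
  22. {v5, v6, v1} — v5 is true.

v1 = False, v2 = True, v3 = True, v4 = False, v5 = True, v6 = False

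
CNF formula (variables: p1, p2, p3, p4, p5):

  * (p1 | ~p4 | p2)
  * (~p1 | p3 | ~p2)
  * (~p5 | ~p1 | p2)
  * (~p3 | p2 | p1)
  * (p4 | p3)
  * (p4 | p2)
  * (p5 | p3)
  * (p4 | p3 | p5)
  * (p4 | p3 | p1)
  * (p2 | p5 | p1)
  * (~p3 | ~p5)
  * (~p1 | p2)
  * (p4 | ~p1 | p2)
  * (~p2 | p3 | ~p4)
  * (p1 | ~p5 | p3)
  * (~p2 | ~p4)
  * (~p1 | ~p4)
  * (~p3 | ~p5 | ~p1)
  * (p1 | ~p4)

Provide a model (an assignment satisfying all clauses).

p1 = True, p2 = True, p3 = True, p4 = False, p5 = False

Set p1 = True and propagate.
  then p2 is forced to True.
  then p3 is forced to True.
  then p5 is forced to False.
  then p4 is forced to False.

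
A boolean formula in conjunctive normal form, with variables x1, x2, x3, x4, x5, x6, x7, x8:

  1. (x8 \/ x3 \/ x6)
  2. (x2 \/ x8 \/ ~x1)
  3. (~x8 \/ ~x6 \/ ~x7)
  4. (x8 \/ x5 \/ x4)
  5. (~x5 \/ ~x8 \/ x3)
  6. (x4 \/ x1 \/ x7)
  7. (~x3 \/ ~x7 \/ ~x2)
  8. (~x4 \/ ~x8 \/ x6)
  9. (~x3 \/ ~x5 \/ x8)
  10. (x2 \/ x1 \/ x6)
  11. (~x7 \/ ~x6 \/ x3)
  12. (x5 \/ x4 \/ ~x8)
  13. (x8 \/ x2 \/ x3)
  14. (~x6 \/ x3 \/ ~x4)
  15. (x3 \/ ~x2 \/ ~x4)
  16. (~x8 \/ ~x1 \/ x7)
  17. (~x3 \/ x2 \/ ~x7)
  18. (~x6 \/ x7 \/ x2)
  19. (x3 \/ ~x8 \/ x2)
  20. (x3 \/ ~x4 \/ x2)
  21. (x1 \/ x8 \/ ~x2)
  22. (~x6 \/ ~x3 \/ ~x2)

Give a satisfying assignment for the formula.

x1=True  x2=True  x3=True  x4=True  x5=False  x6=False  x7=False  x8=False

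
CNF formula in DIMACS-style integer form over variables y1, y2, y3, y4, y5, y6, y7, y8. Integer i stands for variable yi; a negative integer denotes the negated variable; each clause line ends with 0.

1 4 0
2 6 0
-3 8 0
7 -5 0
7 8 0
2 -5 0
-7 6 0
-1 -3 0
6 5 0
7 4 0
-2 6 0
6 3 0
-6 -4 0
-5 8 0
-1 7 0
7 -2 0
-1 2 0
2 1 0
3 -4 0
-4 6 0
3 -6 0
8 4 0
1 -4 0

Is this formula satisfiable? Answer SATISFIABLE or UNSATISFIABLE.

y6 = True:
  propagation gives y4=False, y1=True, y3=False; an empty clause results — contradiction.
y6 = False:
  propagation gives y2=True; an empty clause results — contradiction.
Every branch closes, so no satisfying assignment exists.

UNSATISFIABLE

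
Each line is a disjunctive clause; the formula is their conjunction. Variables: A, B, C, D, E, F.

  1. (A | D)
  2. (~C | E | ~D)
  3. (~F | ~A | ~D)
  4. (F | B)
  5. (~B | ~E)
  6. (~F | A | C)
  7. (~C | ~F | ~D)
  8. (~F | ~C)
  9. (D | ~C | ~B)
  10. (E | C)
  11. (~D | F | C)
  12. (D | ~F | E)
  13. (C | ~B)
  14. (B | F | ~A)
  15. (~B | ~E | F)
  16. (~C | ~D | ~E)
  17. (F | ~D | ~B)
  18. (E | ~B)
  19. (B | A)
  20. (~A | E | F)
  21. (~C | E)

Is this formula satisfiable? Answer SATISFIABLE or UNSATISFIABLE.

SATISFIABLE

Branch on A: take A = True.
Try B = False.
  then F is forced to True.
  then D is forced to False.
  then C is forced to False.
  then E is forced to True.
So A=T, B=F, C=F, D=F, E=T, F=T is a satisfying assignment.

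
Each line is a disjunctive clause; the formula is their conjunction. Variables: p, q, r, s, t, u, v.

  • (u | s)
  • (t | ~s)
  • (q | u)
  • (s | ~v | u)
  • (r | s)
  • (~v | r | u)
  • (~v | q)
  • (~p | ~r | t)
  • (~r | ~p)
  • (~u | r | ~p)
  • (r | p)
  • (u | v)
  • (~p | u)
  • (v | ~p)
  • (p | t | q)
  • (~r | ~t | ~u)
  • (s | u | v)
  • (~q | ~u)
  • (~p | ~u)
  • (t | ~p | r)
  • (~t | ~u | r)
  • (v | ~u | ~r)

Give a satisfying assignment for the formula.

p=F  q=T  r=T  s=T  t=T  u=F  v=T

Set p = False and propagate.
  then r is forced to True.
Branch on q: take q = True.
  then u is forced to False.
  then s is forced to True.
  then t is forced to True.
  then v is forced to True.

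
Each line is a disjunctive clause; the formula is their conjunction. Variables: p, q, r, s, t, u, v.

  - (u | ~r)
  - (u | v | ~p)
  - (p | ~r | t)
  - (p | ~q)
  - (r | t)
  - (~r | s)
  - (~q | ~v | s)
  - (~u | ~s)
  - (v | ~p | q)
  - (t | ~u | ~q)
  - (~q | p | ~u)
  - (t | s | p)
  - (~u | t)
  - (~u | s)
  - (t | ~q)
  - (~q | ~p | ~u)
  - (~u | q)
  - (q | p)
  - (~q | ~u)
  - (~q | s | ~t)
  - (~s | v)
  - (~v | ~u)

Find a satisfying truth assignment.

Set p = True and propagate.
Branch on q: take q = False.
  then v is forced to True.
  then u is forced to False.
  then r is forced to False.
  then t is forced to True.
s is now unconstrained; take s = True.

p = T, q = F, r = F, s = T, t = T, u = F, v = T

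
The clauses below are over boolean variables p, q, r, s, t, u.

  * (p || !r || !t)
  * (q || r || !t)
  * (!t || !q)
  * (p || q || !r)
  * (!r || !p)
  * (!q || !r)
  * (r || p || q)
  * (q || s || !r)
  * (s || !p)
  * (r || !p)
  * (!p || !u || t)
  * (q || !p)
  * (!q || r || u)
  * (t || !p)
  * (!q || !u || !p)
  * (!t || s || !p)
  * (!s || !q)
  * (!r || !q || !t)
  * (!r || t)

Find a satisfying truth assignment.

p = 0, q = 1, r = 0, s = 0, t = 0, u = 1

Try p = False.
Branch on q: take q = True.
  then t is forced to False.
  then r is forced to False.
  then u is forced to True.
  then s is forced to False.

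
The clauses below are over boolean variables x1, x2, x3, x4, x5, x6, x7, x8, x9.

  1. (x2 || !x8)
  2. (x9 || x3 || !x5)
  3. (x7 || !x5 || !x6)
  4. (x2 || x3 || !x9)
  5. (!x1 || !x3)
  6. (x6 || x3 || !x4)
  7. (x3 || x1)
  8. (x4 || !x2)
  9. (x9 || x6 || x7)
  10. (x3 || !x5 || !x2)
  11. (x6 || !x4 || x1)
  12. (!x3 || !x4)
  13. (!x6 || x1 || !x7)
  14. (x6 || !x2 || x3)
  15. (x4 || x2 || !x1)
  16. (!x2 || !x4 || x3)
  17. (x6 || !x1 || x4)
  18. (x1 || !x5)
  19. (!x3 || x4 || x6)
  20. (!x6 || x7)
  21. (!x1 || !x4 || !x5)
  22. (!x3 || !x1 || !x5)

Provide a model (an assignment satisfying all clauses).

x1=T  x2=F  x3=F  x4=T  x5=F  x6=T  x7=T  x8=F  x9=F

Pure literal: x5 appears only negated; assign x5 = False.
x8 occurs only negated in the remaining clauses — set x8 = False.
Set x1 = True and propagate.
  then x3 is forced to False.
Branch on x2: take x2 = False.
  then x9 is forced to False.
  then x4 is forced to True.
  then x6 is forced to True.
  then x7 is forced to True.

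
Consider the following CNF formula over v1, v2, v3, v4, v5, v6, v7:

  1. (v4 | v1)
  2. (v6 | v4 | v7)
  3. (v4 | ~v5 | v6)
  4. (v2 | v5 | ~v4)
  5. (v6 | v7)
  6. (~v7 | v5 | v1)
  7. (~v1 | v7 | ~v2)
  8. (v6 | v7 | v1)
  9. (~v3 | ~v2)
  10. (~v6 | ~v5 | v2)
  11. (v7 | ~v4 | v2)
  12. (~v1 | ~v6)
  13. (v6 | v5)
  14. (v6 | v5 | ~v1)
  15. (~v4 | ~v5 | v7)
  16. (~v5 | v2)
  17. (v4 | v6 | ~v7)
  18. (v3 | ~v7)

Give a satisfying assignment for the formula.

v1=False, v2=True, v3=False, v4=True, v5=False, v6=True, v7=False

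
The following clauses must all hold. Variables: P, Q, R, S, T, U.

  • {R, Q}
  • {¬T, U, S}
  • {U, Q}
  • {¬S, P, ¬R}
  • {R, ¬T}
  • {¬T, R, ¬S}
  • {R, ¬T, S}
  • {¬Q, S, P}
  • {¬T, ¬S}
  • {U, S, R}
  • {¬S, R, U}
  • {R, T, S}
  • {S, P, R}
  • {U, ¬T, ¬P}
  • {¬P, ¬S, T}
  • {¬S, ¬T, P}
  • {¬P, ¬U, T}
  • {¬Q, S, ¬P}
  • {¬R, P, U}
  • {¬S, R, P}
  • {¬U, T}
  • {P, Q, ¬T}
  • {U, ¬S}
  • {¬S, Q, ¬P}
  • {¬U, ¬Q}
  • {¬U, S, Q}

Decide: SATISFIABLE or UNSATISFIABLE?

UNSATISFIABLE

S = True:
  propagation gives T=False, P=False, R=False; an empty clause results — contradiction.
S = False:
  U = True:
    propagation gives T=True, R=True, Q=False; an empty clause results — contradiction.
  U = False:
    propagation gives T=False, Q=True, P=True; an empty clause results — contradiction.
Every branch closes, so no satisfying assignment exists.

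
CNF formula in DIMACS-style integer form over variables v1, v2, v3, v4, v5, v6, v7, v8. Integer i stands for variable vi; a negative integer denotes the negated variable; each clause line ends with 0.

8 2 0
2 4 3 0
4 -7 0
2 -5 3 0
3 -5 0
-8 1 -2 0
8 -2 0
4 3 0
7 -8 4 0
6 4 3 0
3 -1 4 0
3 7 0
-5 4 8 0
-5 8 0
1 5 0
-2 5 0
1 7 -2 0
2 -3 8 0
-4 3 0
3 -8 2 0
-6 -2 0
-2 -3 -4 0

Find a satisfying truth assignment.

Branch on v1: take v1 = True.
The remaining clauses are satisfied by v2 = False, v3 = True, v4 = True, v5 = False, v6 = False, v7 = True, v8 = True.
Every clause has at least one true literal under this assignment.

v1=T, v2=F, v3=T, v4=T, v5=F, v6=F, v7=T, v8=T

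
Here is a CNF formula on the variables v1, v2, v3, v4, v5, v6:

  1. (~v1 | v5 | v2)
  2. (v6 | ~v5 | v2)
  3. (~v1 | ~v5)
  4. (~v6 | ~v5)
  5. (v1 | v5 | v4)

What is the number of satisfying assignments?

Split on v5, then v1.
  v5=T, v1=T: a clause becomes empty — 0.
  v5=T, v1=F: remaining (v2,v3,v4,v6) ∈ {(T,F,F,F); (T,F,T,F); (T,T,F,F); (T,T,T,F)} — 4.
  v5=F, v1=T: forces v2=T; v3, v4, v6 free → 2^3 = 8.
  v5=F, v1=F: forces v4=T; v2, v3, v6 free → 2^3 = 8.
Total: 0 + 4 + 8 + 8 = 20.

20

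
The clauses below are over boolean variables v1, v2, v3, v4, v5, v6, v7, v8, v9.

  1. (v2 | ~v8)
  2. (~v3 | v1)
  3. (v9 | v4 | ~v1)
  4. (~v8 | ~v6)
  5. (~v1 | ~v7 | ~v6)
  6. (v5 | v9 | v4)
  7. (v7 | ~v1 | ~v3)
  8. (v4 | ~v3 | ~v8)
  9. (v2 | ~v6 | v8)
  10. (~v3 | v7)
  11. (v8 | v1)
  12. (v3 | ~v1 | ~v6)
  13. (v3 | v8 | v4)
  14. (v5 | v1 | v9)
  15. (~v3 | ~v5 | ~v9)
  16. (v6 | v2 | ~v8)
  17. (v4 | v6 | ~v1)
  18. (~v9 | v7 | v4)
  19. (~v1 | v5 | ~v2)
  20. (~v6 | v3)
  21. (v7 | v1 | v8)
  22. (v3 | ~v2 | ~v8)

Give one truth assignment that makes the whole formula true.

v1=True, v2=False, v3=False, v4=True, v5=False, v6=False, v7=True, v8=False, v9=True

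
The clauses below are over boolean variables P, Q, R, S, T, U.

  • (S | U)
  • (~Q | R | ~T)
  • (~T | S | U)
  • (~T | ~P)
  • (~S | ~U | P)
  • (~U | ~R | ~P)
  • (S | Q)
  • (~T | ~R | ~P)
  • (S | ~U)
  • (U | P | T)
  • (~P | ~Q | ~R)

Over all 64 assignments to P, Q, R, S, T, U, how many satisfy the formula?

8

Split on P, then U.
  P=1, U=1: remaining (Q,R,S,T) ∈ {(0,0,1,0); (1,0,1,0)} — 2.
  P=1, U=0: remaining (Q,R,S,T) ∈ {(0,0,1,0); (0,1,1,0); (1,0,1,0)} — 3.
  P=0, U=1: a clause becomes empty — 0.
  P=0, U=0: remaining (Q,R,S,T) ∈ {(0,0,1,1); (0,1,1,1); (1,1,1,1)} — 3.
Total: 2 + 3 + 0 + 3 = 8.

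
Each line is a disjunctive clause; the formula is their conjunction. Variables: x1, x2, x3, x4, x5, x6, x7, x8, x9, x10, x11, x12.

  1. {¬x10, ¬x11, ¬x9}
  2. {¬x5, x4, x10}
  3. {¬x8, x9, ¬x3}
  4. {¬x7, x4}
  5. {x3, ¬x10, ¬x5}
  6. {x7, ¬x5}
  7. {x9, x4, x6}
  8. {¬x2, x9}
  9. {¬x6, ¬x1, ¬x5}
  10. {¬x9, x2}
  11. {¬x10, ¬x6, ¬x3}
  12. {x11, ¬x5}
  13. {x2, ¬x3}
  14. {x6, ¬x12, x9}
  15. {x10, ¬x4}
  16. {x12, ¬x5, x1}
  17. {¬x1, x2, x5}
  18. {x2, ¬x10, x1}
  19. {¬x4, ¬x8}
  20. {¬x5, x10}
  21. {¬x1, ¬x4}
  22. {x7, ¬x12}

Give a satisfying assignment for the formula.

Try x1 = False.
Set x2 = True and propagate.
  then x9 is forced to True.
The remaining clauses are satisfied by x3 = True, x4 = False, x5 = False, x6 = True, x7 = False, x8 = True, x10 = False, x11 = True, x12 = False.
Every clause has at least one true literal under this assignment.

x1=F, x2=T, x3=T, x4=F, x5=F, x6=T, x7=F, x8=T, x9=T, x10=F, x11=T, x12=F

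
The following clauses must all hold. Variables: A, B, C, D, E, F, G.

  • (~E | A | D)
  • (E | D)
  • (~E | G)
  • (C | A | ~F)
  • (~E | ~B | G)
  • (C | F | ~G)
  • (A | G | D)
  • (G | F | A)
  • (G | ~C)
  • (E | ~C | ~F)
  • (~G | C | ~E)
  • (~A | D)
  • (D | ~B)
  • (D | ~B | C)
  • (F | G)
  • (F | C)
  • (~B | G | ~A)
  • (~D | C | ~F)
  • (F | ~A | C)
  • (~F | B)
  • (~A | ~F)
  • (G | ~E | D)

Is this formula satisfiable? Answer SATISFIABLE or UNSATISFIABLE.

Try A = True.
  then D is forced to True.
  then F is forced to False.
  then G is forced to True.
  then C is forced to True.
B, E are now unconstrained; take B = True, E = False.
Every clause has at least one true literal under this assignment.
So A=True, B=True, C=True, D=True, E=False, F=False, G=True is a satisfying assignment.

SATISFIABLE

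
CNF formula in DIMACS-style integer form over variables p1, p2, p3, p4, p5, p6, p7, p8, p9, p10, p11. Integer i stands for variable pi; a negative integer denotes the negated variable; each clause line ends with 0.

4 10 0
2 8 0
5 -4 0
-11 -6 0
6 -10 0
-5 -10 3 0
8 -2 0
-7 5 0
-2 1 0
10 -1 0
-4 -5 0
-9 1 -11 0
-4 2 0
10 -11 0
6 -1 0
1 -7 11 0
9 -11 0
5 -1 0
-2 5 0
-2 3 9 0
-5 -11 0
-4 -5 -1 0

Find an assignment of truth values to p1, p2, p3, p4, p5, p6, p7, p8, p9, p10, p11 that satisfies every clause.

p3 occurs only positively in the remaining clauses — set p3 = True.
p8 occurs only positively in the remaining clauses — set p8 = True.
Try p1 = True.
  then p10 is forced to True.
  then p6 is forced to True.
  then p11 is forced to False.
  then p5 is forced to True.
  then p4 is forced to False.
p2, p7, p9 are now unconstrained; take p2 = False, p7 = True, p9 = False.
Every clause has at least one true literal under this assignment.
Check each clause:
  1. (p10 | p4) — p10 is true.
  2. (p2 | p8) — p8 is true.
  3. (~p4 | p5) — ~p4 is true.
  4. (~p11 | ~p6) — ~p11 is true.
  5. (~p10 | p6) — p6 is true.
  6. (~p10 | p3 | ~p5) — p3 is true.
  7. (p8 | ~p2) — p8 is true.
  8. (~p7 | p5) — p5 is true.
  9. (~p2 | p1) — p1 is true.
  10. (p10 | ~p1) — p10 is true.
  11. (~p4 | ~p5) — ~p4 is true.
  12. (p1 | ~p9 | ~p11) — p1 is true.
  13. (~p4 | p2) — ~p4 is true.
  14. (~p11 | p10) — p10 is true.
  15. (~p1 | p6) — p6 is true.
  16. (p1 | ~p7 | p11) — p1 is true.
  17. (~p11 | p9) — ~p11 is true.
  18. (p5 | ~p1) — p5 is true.
  19. (~p2 | p5) — p5 is true.
  20. (p9 | ~p2 | p3) — p3 is true.
  21. (~p5 | ~p11) — ~p11 is true.
  22. (~p4 | ~p5 | ~p1) — ~p4 is true.

p1 = True, p2 = False, p3 = True, p4 = False, p5 = True, p6 = True, p7 = True, p8 = True, p9 = False, p10 = True, p11 = False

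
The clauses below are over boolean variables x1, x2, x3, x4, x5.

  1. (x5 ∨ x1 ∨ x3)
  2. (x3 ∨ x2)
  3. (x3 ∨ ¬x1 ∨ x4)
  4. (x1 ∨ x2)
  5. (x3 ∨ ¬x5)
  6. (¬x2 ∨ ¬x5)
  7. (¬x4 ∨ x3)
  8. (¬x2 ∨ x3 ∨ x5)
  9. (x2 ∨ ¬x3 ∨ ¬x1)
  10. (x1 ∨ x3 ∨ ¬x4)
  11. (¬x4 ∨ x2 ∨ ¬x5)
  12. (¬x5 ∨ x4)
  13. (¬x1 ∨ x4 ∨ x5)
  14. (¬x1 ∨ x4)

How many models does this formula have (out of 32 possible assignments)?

3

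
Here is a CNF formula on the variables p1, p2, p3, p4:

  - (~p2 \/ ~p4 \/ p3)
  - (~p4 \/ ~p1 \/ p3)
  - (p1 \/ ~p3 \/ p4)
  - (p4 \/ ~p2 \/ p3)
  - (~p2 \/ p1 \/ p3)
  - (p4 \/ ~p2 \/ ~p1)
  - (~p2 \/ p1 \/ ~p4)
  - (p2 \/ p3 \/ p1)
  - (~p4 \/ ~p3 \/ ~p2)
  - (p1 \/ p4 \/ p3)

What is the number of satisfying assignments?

Satisfying assignments:
  p1=F p2=F p3=T p4=T
  p1=T p2=F p3=F p4=F
  p1=T p2=F p3=T p4=F
  p1=T p2=F p3=T p4=T
That's 4 in total.

4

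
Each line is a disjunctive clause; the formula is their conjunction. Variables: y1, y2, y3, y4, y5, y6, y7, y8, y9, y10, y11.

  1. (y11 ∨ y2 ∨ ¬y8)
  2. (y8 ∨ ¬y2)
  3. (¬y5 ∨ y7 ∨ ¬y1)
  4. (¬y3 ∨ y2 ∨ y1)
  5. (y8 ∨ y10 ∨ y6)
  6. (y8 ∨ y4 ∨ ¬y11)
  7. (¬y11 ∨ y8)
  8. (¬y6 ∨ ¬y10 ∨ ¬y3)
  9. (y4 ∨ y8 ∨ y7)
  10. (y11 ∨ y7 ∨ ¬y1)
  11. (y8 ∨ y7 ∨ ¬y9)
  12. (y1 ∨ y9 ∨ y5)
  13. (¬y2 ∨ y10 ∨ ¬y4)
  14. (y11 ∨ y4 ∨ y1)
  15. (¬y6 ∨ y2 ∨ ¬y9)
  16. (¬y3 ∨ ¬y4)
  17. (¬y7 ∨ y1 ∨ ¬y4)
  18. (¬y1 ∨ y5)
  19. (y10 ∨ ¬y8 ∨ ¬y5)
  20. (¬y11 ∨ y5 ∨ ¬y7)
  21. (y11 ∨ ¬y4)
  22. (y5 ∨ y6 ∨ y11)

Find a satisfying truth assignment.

Branch on y1: take y1 = True.
  then y5 is forced to True.
  then y7 is forced to True.
Try y2 = False.
For the remaining variables, y3 = True, y4 = False, y6 = False, y8 = True, y9 = True, y10 = True, y11 = True works.
Every clause has at least one true literal under this assignment.

y1=True, y2=False, y3=True, y4=False, y5=True, y6=False, y7=True, y8=True, y9=True, y10=True, y11=True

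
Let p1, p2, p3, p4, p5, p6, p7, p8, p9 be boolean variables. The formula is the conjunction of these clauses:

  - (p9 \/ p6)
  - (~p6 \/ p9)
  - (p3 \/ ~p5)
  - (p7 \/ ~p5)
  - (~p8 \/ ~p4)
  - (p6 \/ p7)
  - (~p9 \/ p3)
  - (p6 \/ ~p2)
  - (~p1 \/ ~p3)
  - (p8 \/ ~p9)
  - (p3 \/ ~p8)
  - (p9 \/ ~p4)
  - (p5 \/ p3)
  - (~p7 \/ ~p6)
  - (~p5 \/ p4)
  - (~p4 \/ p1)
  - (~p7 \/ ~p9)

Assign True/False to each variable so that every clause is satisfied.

p1 = False, p2 = False, p3 = True, p4 = False, p5 = False, p6 = True, p7 = False, p8 = True, p9 = True

Check each clause:
  1. (p6 \/ p9) — p9 is true.
  2. (~p6 \/ p9) — p9 is true.
  3. (~p5 \/ p3) — p3 is true.
  4. (p7 \/ ~p5) — ~p5 is true.
  5. (~p8 \/ ~p4) — ~p4 is true.
  6. (p6 \/ p7) — p6 is true.
  7. (~p9 \/ p3) — p3 is true.
  8. (p6 \/ ~p2) — ~p2 is true.
  9. (~p1 \/ ~p3) — ~p1 is true.
  10. (~p9 \/ p8) — p8 is true.
  11. (~p8 \/ p3) — p3 is true.
  12. (~p4 \/ p9) — p9 is true.
  13. (p5 \/ p3) — p3 is true.
  14. (~p7 \/ ~p6) — ~p7 is true.
  15. (p4 \/ ~p5) — ~p5 is true.
  16. (p1 \/ ~p4) — ~p4 is true.
  17. (~p7 \/ ~p9) — ~p7 is true.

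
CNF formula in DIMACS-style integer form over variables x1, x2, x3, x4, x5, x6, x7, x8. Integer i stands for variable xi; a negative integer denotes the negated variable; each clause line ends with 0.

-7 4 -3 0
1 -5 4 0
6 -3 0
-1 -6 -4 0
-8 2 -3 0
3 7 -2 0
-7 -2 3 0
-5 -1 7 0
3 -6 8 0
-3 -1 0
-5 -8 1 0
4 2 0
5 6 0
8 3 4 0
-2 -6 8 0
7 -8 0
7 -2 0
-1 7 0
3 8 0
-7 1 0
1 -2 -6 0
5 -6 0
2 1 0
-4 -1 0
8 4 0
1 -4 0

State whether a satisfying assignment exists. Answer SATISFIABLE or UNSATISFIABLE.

UNSATISFIABLE

x1 = True:
  propagation gives x3=False, x7=True, x2=False, x4=True; an empty clause results — contradiction.
x1 = False:
  propagation gives x7=False, x8=False, x2=False; an empty clause results — contradiction.
Every branch closes, so no satisfying assignment exists.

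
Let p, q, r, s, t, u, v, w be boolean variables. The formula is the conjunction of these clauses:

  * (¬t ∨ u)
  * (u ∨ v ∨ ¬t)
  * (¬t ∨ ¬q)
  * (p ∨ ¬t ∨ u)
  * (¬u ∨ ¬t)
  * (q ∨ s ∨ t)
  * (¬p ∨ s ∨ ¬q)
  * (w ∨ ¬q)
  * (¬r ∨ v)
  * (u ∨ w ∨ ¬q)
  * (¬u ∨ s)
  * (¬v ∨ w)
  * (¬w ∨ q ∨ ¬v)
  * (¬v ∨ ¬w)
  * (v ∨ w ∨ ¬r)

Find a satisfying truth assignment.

r occurs only negated in the remaining clauses — set r = False.
Pure literal: s appears only positively; assign s = True.
Branch on p: take p = False.
Set q = False and propagate.
Try t = False.
For the remaining variables, u = True, v = False, w = False works.

p = F, q = F, r = F, s = T, t = F, u = T, v = F, w = F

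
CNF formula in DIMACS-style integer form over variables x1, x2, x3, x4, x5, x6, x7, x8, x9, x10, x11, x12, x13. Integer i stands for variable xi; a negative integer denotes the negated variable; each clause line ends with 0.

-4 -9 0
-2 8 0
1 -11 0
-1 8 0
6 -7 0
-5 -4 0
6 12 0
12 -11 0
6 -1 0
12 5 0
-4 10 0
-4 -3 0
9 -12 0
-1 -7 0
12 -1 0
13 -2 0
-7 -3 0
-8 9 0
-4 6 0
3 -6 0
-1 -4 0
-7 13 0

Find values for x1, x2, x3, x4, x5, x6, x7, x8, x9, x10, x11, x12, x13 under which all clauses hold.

x1=F  x2=F  x3=T  x4=F  x5=T  x6=F  x7=F  x8=F  x9=T  x10=F  x11=F  x12=T  x13=F

Check each clause:
  1. (~x9 | ~x4) — ~x4 is true.
  2. (x8 | ~x2) — ~x2 is true.
  3. (~x11 | x1) — ~x11 is true.
  4. (~x1 | x8) — ~x1 is true.
  5. (x6 | ~x7) — ~x7 is true.
  6. (~x4 | ~x5) — ~x4 is true.
  7. (x6 | x12) — x12 is true.
  8. (~x11 | x12) — x12 is true.
  9. (x6 | ~x1) — ~x1 is true.
  10. (x12 | x5) — x12 is true.
  11. (~x4 | x10) — ~x4 is true.
  12. (~x4 | ~x3) — ~x4 is true.
  13. (~x12 | x9) — x9 is true.
  14. (~x7 | ~x1) — ~x7 is true.
  15. (x12 | ~x1) — x12 is true.
  16. (x13 | ~x2) — ~x2 is true.
  17. (~x3 | ~x7) — ~x7 is true.
  18. (~x8 | x9) — ~x8 is true.
  19. (x6 | ~x4) — ~x4 is true.
  20. (~x6 | x3) — ~x6 is true.
  21. (~x4 | ~x1) — ~x4 is true.
  22. (x13 | ~x7) — ~x7 is true.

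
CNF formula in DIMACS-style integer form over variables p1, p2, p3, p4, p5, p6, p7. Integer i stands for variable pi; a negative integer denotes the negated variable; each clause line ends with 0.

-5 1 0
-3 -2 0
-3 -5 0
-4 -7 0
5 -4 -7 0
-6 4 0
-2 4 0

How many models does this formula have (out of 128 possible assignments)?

26

Case analysis on p4 and p5:
  p4=1, p5=1: remaining (p1,p2,p3,p6,p7) ∈ {(1,0,0,0,0); (1,0,0,1,0); (1,1,0,0,0); (1,1,0,1,0)} — 4.
  p4=1, p5=0: p1, p6 free; 3 ways for (p2,p3,p7) × 2^2 = 12.
  p4=0, p5=1: remaining (p1,p2,p3,p6,p7) ∈ {(1,0,0,0,0); (1,0,0,0,1)} — 2.
  p4=0, p5=0: forces p2=0; p6=0; p1, p3, p7 free → 2^3 = 8.
Total: 4 + 12 + 2 + 8 = 26.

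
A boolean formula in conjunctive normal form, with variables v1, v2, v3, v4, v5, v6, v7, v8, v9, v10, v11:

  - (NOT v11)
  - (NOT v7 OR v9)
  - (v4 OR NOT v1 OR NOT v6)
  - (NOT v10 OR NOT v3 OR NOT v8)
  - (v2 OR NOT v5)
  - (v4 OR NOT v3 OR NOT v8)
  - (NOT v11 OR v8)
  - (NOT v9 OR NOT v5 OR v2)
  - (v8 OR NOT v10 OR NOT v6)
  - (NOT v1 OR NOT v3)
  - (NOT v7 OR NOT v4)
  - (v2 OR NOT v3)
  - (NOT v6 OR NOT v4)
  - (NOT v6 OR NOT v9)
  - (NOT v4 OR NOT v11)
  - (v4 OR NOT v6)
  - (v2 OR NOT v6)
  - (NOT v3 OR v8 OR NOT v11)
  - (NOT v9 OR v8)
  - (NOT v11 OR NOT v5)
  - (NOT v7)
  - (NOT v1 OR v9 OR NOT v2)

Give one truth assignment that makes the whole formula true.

(NOT v11) is a unit clause, so v11 = False.
(NOT v7) is a unit clause, so v7 = False.
Pure literal: v1 appears only negated; assign v1 = False.
v3 occurs only negated in the remaining clauses — set v3 = False.
Set v2 = True and propagate.
Try v4 = False.
  then v6 is forced to False.
Branch on v8: take v8 = True.
v5, v9, v10 are now unconstrained; take v5 = True, v9 = True, v10 = False.

v1 = F, v2 = T, v3 = F, v4 = F, v5 = T, v6 = F, v7 = F, v8 = T, v9 = T, v10 = F, v11 = F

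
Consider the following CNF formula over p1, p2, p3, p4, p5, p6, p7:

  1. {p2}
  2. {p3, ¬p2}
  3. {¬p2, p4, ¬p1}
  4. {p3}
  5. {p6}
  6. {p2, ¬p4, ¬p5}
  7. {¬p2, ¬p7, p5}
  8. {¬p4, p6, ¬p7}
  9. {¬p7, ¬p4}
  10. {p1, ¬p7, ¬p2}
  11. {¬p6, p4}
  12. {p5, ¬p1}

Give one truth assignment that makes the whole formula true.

Unit propagation: (p2) forces p2 = True.
(p3) is a unit clause, so p3 = True.
Unit propagation: (p6) forces p6 = True.
The clause (p4) is unit: p4 must be True.
The clause (¬p7) is unit: p7 must be False.
p1 occurs only negated in the remaining clauses — set p1 = False.
Pure literal: p5 appears only positively; assign p5 = True.
Every clause has at least one true literal under this assignment.

p1=0, p2=1, p3=1, p4=1, p5=1, p6=1, p7=0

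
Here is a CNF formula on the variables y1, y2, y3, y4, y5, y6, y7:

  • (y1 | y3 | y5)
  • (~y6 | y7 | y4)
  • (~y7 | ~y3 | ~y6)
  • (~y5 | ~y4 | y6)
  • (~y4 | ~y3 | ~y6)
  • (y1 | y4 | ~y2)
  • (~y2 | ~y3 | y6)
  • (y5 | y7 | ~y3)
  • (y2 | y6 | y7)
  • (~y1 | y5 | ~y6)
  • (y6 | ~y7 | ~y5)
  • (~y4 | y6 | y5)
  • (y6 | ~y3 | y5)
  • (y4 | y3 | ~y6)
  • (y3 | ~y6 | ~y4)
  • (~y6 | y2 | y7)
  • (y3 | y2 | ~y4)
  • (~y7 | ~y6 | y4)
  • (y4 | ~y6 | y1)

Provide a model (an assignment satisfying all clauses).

y1=T, y2=T, y3=F, y4=F, y5=T, y6=F, y7=F

Check each clause:
  1. (y3 | y1 | y5) — y1 is true.
  2. (y7 | ~y6 | y4) — ~y6 is true.
  3. (~y6 | ~y3 | ~y7) — ~y7 is true.
  4. (~y5 | y6 | ~y4) — ~y4 is true.
  5. (~y3 | ~y6 | ~y4) — ~y6 is true.
  6. (~y2 | y1 | y4) — y1 is true.
  7. (~y2 | ~y3 | y6) — ~y3 is true.
  8. (~y3 | y7 | y5) — y5 is true.
  9. (y2 | y7 | y6) — y2 is true.
  10. (~y1 | y5 | ~y6) — ~y6 is true.
  11. (y6 | ~y7 | ~y5) — ~y7 is true.
  12. (~y4 | y5 | y6) — ~y4 is true.
  13. (~y3 | y5 | y6) — ~y3 is true.
  14. (y4 | ~y6 | y3) — ~y6 is true.
  15. (~y6 | ~y4 | y3) — ~y6 is true.
  16. (y2 | ~y6 | y7) — y2 is true.
  17. (~y4 | y2 | y3) — y2 is true.
  18. (y4 | ~y7 | ~y6) — ~y7 is true.
  19. (y4 | y1 | ~y6) — y1 is true.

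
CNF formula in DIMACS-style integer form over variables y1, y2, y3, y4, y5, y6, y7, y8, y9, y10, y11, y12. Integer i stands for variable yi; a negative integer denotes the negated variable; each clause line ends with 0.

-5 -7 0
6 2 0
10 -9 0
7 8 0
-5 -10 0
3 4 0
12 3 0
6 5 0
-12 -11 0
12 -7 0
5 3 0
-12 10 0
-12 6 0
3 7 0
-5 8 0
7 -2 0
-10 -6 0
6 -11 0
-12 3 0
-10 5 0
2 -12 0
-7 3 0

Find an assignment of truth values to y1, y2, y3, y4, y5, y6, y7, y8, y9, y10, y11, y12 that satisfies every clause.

y1=F  y2=F  y3=T  y4=F  y5=T  y6=T  y7=F  y8=T  y9=F  y10=F  y11=T  y12=F

y3 occurs only positively in the remaining clauses — set y3 = True.
Pure literal: y8 appears only positively; assign y8 = True.
Set y2 = False and propagate.
  then y6 is forced to True.
  then y10 is forced to False.
  then y9 is forced to False.
  then y12 is forced to False.
  then y7 is forced to False.
y1, y4, y5, y11 are now unconstrained; take y1 = False, y4 = False, y5 = True, y11 = True.
Check each clause:
  1. (¬y7 ∨ ¬y5) — ¬y7 is true.
  2. (y2 ∨ y6) — y6 is true.
  3. (¬y9 ∨ y10) — ¬y9 is true.
  4. (y8 ∨ y7) — y8 is true.
  5. (¬y5 ∨ ¬y10) — ¬y10 is true.
  6. (y3 ∨ y4) — y3 is true.
  7. (y12 ∨ y3) — y3 is true.
  8. (y6 ∨ y5) — y5 is true.
  9. (¬y12 ∨ ¬y11) — ¬y12 is true.
  10. (¬y7 ∨ y12) — ¬y7 is true.
  11. (y3 ∨ y5) — y3 is true.
  12. (y10 ∨ ¬y12) — ¬y12 is true.
  13. (¬y12 ∨ y6) — ¬y12 is true.
  14. (y3 ∨ y7) — y3 is true.
  15. (y8 ∨ ¬y5) — y8 is true.
  16. (¬y2 ∨ y7) — ¬y2 is true.
  17. (¬y6 ∨ ¬y10) — ¬y10 is true.
  18. (¬y11 ∨ y6) — y6 is true.
  19. (¬y12 ∨ y3) — y3 is true.
  20. (y5 ∨ ¬y10) — y5 is true.
  21. (¬y12 ∨ y2) — ¬y12 is true.
  22. (¬y7 ∨ y3) — ¬y7 is true.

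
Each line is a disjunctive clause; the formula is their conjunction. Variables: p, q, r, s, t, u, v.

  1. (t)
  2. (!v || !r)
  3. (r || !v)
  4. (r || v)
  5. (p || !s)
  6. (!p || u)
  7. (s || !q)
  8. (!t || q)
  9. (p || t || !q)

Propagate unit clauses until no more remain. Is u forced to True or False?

True

(t) is a unit clause: t = True.
(q || !t): since t = True, the clause reduces to (q). q = True.
From (!q || s) and q = True: s = True.
(!s || p): since s = True, the clause reduces to (p). p = True.
(!p || u): since p = True, the clause reduces to (u). u = True.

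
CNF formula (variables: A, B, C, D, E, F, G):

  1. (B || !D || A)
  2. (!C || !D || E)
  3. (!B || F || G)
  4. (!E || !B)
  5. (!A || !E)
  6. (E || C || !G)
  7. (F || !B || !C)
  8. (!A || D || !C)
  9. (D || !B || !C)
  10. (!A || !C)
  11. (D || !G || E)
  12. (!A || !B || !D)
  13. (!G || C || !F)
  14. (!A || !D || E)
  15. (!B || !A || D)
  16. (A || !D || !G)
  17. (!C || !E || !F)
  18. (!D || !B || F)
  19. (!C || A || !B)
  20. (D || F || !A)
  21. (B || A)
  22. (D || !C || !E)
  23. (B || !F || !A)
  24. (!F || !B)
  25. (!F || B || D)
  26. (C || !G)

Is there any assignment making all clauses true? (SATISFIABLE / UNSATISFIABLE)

UNSATISFIABLE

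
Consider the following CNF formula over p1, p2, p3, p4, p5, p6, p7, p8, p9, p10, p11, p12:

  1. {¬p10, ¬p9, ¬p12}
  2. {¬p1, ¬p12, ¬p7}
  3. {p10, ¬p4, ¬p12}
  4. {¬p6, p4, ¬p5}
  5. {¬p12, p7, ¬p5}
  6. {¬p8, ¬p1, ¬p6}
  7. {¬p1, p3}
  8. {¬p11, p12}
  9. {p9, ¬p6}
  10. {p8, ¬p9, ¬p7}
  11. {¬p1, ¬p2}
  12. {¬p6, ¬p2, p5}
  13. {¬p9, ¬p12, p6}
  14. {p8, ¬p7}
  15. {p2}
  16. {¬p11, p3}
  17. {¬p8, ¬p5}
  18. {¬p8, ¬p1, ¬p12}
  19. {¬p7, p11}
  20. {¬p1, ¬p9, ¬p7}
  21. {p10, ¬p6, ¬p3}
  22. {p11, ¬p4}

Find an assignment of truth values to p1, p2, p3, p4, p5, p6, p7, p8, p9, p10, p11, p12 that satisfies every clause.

p1=F, p2=T, p3=T, p4=F, p5=F, p6=F, p7=F, p8=F, p9=F, p10=F, p11=F, p12=F

Check each clause:
  1. {¬p12, ¬p9, ¬p10} — ¬p12 is true.
  2. {¬p1, ¬p7, ¬p12} — ¬p7 is true.
  3. {¬p4, ¬p12, p10} — ¬p4 is true.
  4. {p4, ¬p5, ¬p6} — ¬p6 is true.
  5. {¬p5, p7, ¬p12} — ¬p5 is true.
  6. {¬p1, ¬p6, ¬p8} — ¬p8 is true.
  7. {p3, ¬p1} — p3 is true.
  8. {¬p11, p12} — ¬p11 is true.
  9. {¬p6, p9} — ¬p6 is true.
  10. {p8, ¬p7, ¬p9} — ¬p7 is true.
  11. {¬p2, ¬p1} — ¬p1 is true.
  12. {p5, ¬p2, ¬p6} — ¬p6 is true.
  13. {¬p9, p6, ¬p12} — ¬p12 is true.
  14. {p8, ¬p7} — ¬p7 is true.
  15. {p2} — p2 is true.
  16. {p3, ¬p11} — p3 is true.
  17. {¬p8, ¬p5} — ¬p8 is true.
  18. {¬p1, ¬p12, ¬p8} — ¬p8 is true.
  19. {p11, ¬p7} — ¬p7 is true.
  20. {¬p9, ¬p1, ¬p7} — ¬p7 is true.
  21. {¬p6, p10, ¬p3} — ¬p6 is true.
  22. {¬p4, p11} — ¬p4 is true.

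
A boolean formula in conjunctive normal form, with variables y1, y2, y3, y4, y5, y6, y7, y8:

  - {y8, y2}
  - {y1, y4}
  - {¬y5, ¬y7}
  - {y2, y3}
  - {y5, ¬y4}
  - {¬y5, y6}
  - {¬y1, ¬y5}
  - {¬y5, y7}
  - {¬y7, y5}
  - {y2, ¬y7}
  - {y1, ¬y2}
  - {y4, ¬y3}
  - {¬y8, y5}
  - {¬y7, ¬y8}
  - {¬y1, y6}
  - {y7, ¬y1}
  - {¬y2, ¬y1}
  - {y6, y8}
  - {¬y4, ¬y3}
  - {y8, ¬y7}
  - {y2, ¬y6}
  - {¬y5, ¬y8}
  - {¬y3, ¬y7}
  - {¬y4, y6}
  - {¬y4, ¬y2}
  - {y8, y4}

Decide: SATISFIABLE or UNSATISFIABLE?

UNSATISFIABLE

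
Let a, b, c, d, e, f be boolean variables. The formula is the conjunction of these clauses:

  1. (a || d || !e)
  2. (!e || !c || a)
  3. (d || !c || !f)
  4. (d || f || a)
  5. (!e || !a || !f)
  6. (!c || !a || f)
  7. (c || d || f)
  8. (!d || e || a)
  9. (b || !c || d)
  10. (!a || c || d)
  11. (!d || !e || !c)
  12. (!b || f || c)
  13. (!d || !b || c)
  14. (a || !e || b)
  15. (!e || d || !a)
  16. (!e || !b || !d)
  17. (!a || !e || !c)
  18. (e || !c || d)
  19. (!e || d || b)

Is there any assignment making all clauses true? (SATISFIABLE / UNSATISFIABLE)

SATISFIABLE

Set a = True and propagate.
Try b = False.
Try c = True.
  then f is forced to True.
  then d is forced to True.
  then e is forced to False.
So a=True  b=False  c=True  d=True  e=False  f=True is a satisfying assignment.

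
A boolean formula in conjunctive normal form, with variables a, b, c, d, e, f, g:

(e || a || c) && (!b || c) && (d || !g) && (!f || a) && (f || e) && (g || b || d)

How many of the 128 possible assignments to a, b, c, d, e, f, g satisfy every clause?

28

Case analysis on a and b:
  a=1, b=1: 9 of the 32 assignments to (c,d,e,f,g) work.
  a=1, b=0: c, g free; 3 ways for (d,e,f) × 2^2 = 12.
  a=0, b=1: remaining (c,d,e,f,g) ∈ {(1,0,1,0,0); (1,1,1,0,0); (1,1,1,0,1)} — 3.
  a=0, b=0: remaining (c,d,e,f,g) ∈ {(0,1,1,0,0); (0,1,1,0,1); (1,1,1,0,0); (1,1,1,0,1)} — 4.
Total: 9 + 12 + 3 + 4 = 28.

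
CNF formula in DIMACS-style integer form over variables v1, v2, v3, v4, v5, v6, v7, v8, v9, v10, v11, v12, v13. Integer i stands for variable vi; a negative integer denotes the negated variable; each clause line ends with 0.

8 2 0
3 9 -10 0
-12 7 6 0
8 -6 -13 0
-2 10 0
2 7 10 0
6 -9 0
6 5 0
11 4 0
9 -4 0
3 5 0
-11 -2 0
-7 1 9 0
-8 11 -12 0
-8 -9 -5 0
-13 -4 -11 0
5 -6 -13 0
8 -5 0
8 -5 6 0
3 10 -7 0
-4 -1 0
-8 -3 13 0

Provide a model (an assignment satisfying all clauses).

v1=T, v2=F, v3=T, v4=F, v5=T, v6=F, v7=T, v8=T, v9=F, v10=T, v11=T, v12=T, v13=T

Try v1 = True.
  then v4 is forced to False.
  then v11 is forced to True.
  then v2 is forced to False.
  then v8 is forced to True.
For the remaining variables, v3 = True, v5 = True, v6 = False, v7 = True, v9 = False, v10 = True, v12 = True, v13 = True works.
Check each clause:
  1. (v2 \/ v8) — v8 is true.
  2. (~v10 \/ v9 \/ v3) — v3 is true.
  3. (v6 \/ ~v12 \/ v7) — v7 is true.
  4. (v8 \/ ~v13 \/ ~v6) — v8 is true.
  5. (v10 \/ ~v2) — v10 is true.
  6. (v7 \/ v10 \/ v2) — v10 is true.
  7. (~v9 \/ v6) — ~v9 is true.
  8. (v6 \/ v5) — v5 is true.
  9. (v4 \/ v11) — v11 is true.
  10. (v9 \/ ~v4) — ~v4 is true.
  11. (v3 \/ v5) — v3 is true.
  12. (~v2 \/ ~v11) — ~v2 is true.
  13. (~v7 \/ v9 \/ v1) — v1 is true.
  14. (v11 \/ ~v12 \/ ~v8) — v11 is true.
  15. (~v8 \/ ~v5 \/ ~v9) — ~v9 is true.
  16. (~v13 \/ ~v11 \/ ~v4) — ~v4 is true.
  17. (~v6 \/ v5 \/ ~v13) — ~v6 is true.
  18. (~v5 \/ v8) — v8 is true.
  19. (v6 \/ v8 \/ ~v5) — v8 is true.
  20. (~v7 \/ v10 \/ v3) — v10 is true.
  21. (~v4 \/ ~v1) — ~v4 is true.
  22. (~v3 \/ v13 \/ ~v8) — v13 is true.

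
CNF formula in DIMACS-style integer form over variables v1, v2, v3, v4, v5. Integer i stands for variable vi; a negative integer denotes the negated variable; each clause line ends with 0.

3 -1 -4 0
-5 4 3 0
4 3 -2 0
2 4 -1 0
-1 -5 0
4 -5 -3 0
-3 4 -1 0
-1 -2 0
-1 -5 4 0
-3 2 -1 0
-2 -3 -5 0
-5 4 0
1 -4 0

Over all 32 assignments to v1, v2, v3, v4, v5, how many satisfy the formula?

3

The models are:
  v1=F v2=F v3=F v4=F v5=F
  v1=F v2=F v3=T v4=F v5=F
  v1=F v2=T v3=T v4=F v5=F
That's 3 in total.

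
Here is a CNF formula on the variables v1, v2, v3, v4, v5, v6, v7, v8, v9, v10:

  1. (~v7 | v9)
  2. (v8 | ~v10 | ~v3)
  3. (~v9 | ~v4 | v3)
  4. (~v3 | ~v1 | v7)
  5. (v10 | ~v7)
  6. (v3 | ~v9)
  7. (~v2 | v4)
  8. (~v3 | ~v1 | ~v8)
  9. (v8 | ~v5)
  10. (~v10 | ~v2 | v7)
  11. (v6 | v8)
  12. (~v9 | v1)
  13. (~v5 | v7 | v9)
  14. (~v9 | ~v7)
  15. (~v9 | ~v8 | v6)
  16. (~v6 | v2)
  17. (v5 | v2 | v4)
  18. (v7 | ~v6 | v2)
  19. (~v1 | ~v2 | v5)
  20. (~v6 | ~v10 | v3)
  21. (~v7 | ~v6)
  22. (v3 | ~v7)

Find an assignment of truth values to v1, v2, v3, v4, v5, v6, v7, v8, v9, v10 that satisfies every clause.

v1=F, v2=T, v3=F, v4=T, v5=F, v6=F, v7=F, v8=T, v9=F, v10=F

Try v1 = False.
  then v9 is forced to False.
  then v7 is forced to False.
  then v5 is forced to False.
Try v2 = True.
  then v4 is forced to True.
  then v10 is forced to False.
The remaining clauses are satisfied by v3 = False, v6 = False, v8 = True.
Every clause has at least one true literal under this assignment.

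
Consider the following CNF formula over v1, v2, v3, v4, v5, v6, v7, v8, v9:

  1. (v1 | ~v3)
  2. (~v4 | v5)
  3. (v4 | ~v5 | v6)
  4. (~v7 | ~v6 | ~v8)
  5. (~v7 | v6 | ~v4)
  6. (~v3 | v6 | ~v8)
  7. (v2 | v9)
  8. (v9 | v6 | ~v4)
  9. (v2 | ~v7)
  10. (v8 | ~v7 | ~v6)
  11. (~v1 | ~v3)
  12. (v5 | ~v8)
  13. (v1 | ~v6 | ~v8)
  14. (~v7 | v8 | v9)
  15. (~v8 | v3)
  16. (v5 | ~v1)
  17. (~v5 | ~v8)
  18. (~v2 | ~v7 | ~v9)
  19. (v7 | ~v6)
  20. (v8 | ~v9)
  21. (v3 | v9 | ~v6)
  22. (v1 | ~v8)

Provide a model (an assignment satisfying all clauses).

v1=False  v2=True  v3=False  v4=False  v5=False  v6=False  v7=False  v8=False  v9=False

Set v1 = False and propagate.
  then v3 is forced to False.
  then v8 is forced to False.
  then v9 is forced to False.
  then v2 is forced to True.
  then v7 is forced to False.
  then v6 is forced to False.
  then v4 is forced to False.
  then v5 is forced to False.
Every clause has at least one true literal under this assignment.
Check each clause:
  1. (v1 | ~v3) — ~v3 is true.
  2. (~v4 | v5) — ~v4 is true.
  3. (~v5 | v4 | v6) — ~v5 is true.
  4. (~v6 | ~v7 | ~v8) — ~v8 is true.
  5. (~v7 | v6 | ~v4) — ~v7 is true.
  6. (~v3 | v6 | ~v8) — ~v8 is true.
  7. (v9 | v2) — v2 is true.
  8. (v6 | ~v4 | v9) — ~v4 is true.
  9. (v2 | ~v7) — ~v7 is true.
  10. (~v7 | v8 | ~v6) — ~v7 is true.
  11. (~v3 | ~v1) — ~v3 is true.
  12. (~v8 | v5) — ~v8 is true.
  13. (~v6 | ~v8 | v1) — ~v8 is true.
  14. (v9 | v8 | ~v7) — ~v7 is true.
  15. (v3 | ~v8) — ~v8 is true.
  16. (v5 | ~v1) — ~v1 is true.
  17. (~v8 | ~v5) — ~v8 is true.
  18. (~v7 | ~v2 | ~v9) — ~v7 is true.
  19. (v7 | ~v6) — ~v6 is true.
  20. (~v9 | v8) — ~v9 is true.
  21. (v9 | v3 | ~v6) — ~v6 is true.
  22. (~v8 | v1) — ~v8 is true.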